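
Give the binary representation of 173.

Using repeated division by 2:
173 ÷ 2 = 86 remainder 1
86 ÷ 2 = 43 remainder 0
43 ÷ 2 = 21 remainder 1
21 ÷ 2 = 10 remainder 1
10 ÷ 2 = 5 remainder 0
5 ÷ 2 = 2 remainder 1
2 ÷ 2 = 1 remainder 0
1 ÷ 2 = 0 remainder 1
Reading remainders bottom to top: 10101101



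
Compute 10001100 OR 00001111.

OR: 1 when either bit is 1
  10001100
| 00001111
----------
  10001111
Decimal: 140 | 15 = 143



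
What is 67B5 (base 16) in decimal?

Expand by place value (powers of 16):
Digit values: B = 11
67B5 = 6 × 16^3 + 7 × 16^2 + 11 × 16^1 + 5 × 16^0
= 6 × 4096 + 7 × 256 + 11 × 16 + 5 × 1
= 24576 + 1792 + 176 + 5
= 26549



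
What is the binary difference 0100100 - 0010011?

Method 1 - Direct subtraction (column by column from the right: bit − bit − borrow-in; if negative, add 2 and borrow 1 from the next column):
borrow: 0100110
        0100100
-       0010011
---------------
        0010001

Method 2 - Add two's complement:
Two's complement of 0010011: invert → 1101100, add 1 → 1101101
  0100100
+ 1101101
---------
 10010001  (end carry out of the top bit = 1)
Discarding the end carry: 0010001
Decimal check:
  0100100 = 32 + 4 = 36
  0010011 = 16 + 2 + 1 = 19
  36 - 19 = 17, and 0010001 = 16 + 1 = 17 ✓



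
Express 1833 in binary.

Using repeated division by 2:
1833 ÷ 2 = 916 remainder 1
916 ÷ 2 = 458 remainder 0
458 ÷ 2 = 229 remainder 0
229 ÷ 2 = 114 remainder 1
114 ÷ 2 = 57 remainder 0
57 ÷ 2 = 28 remainder 1
28 ÷ 2 = 14 remainder 0
14 ÷ 2 = 7 remainder 0
7 ÷ 2 = 3 remainder 1
3 ÷ 2 = 1 remainder 1
1 ÷ 2 = 0 remainder 1
Reading remainders bottom to top: 11100101001



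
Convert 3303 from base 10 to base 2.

Using repeated division by 2:
3303 ÷ 2 = 1651 remainder 1
1651 ÷ 2 = 825 remainder 1
825 ÷ 2 = 412 remainder 1
412 ÷ 2 = 206 remainder 0
206 ÷ 2 = 103 remainder 0
103 ÷ 2 = 51 remainder 1
51 ÷ 2 = 25 remainder 1
25 ÷ 2 = 12 remainder 1
12 ÷ 2 = 6 remainder 0
6 ÷ 2 = 3 remainder 0
3 ÷ 2 = 1 remainder 1
1 ÷ 2 = 0 remainder 1
Reading remainders bottom to top: 110011100111



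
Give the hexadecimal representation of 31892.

Using repeated division by 16 (digits 10–15 are A–F):
31892 ÷ 16 = 1993 remainder 4
1993 ÷ 16 = 124 remainder 9
124 ÷ 16 = 7 remainder 12 (C)
7 ÷ 16 = 0 remainder 7
Reading remainders bottom to top: 7C94



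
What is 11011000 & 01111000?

AND: 1 only when both bits are 1
  11011000
& 01111000
----------
  01011000
Decimal: 216 & 120 = 88



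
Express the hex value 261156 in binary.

Convert each hex digit to 4 bits:
  2 = 0010
  6 = 0110
  1 = 0001
  1 = 0001
  5 = 0101
  6 = 0110
Concatenate: 001001100001000101010110



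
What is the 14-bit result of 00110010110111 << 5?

Original: 00110010110111 (decimal 3255)
Shift left by 5 positions
Append 5 zeros on the right and drop the 5 high bits that overflow the 14-bit width
Result: 01011011100000 (decimal 5856)
Equivalent: 3255 << 5 = 3255 × 2^5 = 104160, truncated to 14 bits = 5856



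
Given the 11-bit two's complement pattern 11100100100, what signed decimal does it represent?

Binary: 11100100100
Sign bit: 1 (negative)
Invert: 00011011011
Add 1:  00011011100
Magnitude: 00011011100 = 128 + 64 + 16 + 8 + 4 = 220
Value: -220



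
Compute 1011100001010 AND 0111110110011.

AND: 1 only when both bits are 1
  1011100001010
& 0111110110011
---------------
  0011100000010
Decimal: 5898 & 4019 = 1794



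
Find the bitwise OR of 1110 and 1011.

OR: 1 when either bit is 1
  1110
| 1011
------
  1111
Decimal: 14 | 11 = 15



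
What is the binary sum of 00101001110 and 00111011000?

Add column by column from the right: bit + bit + carry-in; write the sum mod 2, carry 1 when the sum is 2 or 3.
carry:  01110110000
        00101001110
+       00111011000
-------------------
       001100100110
(the carry out of the leftmost column, 0, becomes the leading bit)
Decimal check:
  00101001110 = 256 + 64 + 8 + 4 + 2 = 334
  00111011000 = 256 + 128 + 64 + 16 + 8 = 472
  334 + 472 = 806, and 001100100110 = 512 + 256 + 32 + 4 + 2 = 806 ✓



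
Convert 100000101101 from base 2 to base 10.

Sum of powers of 2 for each 1-bit:
2^0 + 2^2 + 2^3 + 2^5 + 2^11
= 1 + 4 + 8 + 32 + 2048
= 2093



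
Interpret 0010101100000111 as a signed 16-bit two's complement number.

Binary: 0010101100000111
Sign bit: 0 (non-negative)
Read directly as an unsigned value:
0010101100000111 = 8192 + 2048 + 512 + 256 + 4 + 2 + 1 = 11015
Value: 11015



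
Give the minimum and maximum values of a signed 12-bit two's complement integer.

For 12-bit two's complement:
Minimum: -2^11 = -2048
Maximum: 2^11 - 1 = 2047



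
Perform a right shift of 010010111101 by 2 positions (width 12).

Original: 010010111101 (decimal 1213)
Shift right by 2 positions
Drop the 2 low bits; fill with zeros on the left
Result: 000100101111 (decimal 303)
Equivalent: 1213 >> 2 = 1213 ÷ 2^2 = 303



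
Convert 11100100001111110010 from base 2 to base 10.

Sum of powers of 2 for each 1-bit:
2^1 + 2^4 + 2^5 + 2^6 + 2^7 + 2^8 + 2^9 + 2^14 + 2^17 + 2^18 + 2^19
= 2 + 16 + 32 + 64 + 128 + 256 + 512 + 16384 + 131072 + 262144 + 524288
= 934898



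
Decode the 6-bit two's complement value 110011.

Binary: 110011
Sign bit: 1 (negative)
Invert: 001100
Add 1:  001101
Magnitude: 001101 = 8 + 4 + 1 = 13
Value: -13



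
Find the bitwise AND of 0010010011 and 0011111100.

AND: 1 only when both bits are 1
  0010010011
& 0011111100
------------
  0010010000
Decimal: 147 & 252 = 144



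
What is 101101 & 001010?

AND: 1 only when both bits are 1
  101101
& 001010
--------
  001000
Decimal: 45 & 10 = 8



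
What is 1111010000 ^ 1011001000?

XOR: 1 when bits differ
  1111010000
^ 1011001000
------------
  0100011000
Decimal: 976 ^ 712 = 280



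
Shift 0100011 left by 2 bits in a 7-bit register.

Original: 0100011 (decimal 35)
Shift left by 2 positions
Append 2 zeros on the right and drop the 2 high bits that overflow the 7-bit width
Result: 0001100 (decimal 12)
Equivalent: 35 << 2 = 35 × 2^2 = 140, truncated to 7 bits = 12



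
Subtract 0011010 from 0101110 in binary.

Method 1 - Direct subtraction (column by column from the right: bit − bit − borrow-in; if negative, add 2 and borrow 1 from the next column):
borrow: 0100000
        0101110
-       0011010
---------------
        0010100

Method 2 - Add two's complement:
Two's complement of 0011010: invert → 1100101, add 1 → 1100110
  0101110
+ 1100110
---------
 10010100  (end carry out of the top bit = 1)
Discarding the end carry: 0010100
Decimal check:
  0101110 = 32 + 8 + 4 + 2 = 46
  0011010 = 16 + 8 + 2 = 26
  46 - 26 = 20, and 0010100 = 16 + 4 = 20 ✓



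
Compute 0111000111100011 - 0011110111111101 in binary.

Method 1 - Direct subtraction (column by column from the right: bit − bit − borrow-in; if negative, add 2 and borrow 1 from the next column):
borrow: 0111111111111000
        0111000111100011
-       0011110111111101
------------------------
        0011001111100110

Method 2 - Add two's complement:
Two's complement of 0011110111111101: invert → 1100001000000010, add 1 → 1100001000000011
  0111000111100011
+ 1100001000000011
------------------
 10011001111100110  (end carry out of the top bit = 1)
Discarding the end carry: 0011001111100110
Decimal check:
  0111000111100011 = 16384 + 8192 + 4096 + 256 + 128 + 64 + 32 + 2 + 1 = 29155
  0011110111111101 = 8192 + 4096 + 2048 + 1024 + 256 + 128 + 64 + 32 + 16 + 8 + 4 + 1 = 15869
  29155 - 15869 = 13286, and 0011001111100110 = 8192 + 4096 + 512 + 256 + 128 + 64 + 32 + 4 + 2 = 13286 ✓



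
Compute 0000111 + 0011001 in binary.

Add column by column from the right: bit + bit + carry-in; write the sum mod 2, carry 1 when the sum is 2 or 3.
carry:  0111110
        0000111
+       0011001
---------------
       00100000
(the carry out of the leftmost column, 0, becomes the leading bit)
Decimal check:
  0000111 = 4 + 2 + 1 = 7
  0011001 = 16 + 8 + 1 = 25
  7 + 25 = 32, and 00100000 = 32 ✓



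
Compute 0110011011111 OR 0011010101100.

OR: 1 when either bit is 1
  0110011011111
| 0011010101100
---------------
  0111011111111
Decimal: 3295 | 1708 = 3839



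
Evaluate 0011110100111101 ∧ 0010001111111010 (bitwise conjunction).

AND: 1 only when both bits are 1
  0011110100111101
& 0010001111111010
------------------
  0010000100111000
Decimal: 15677 & 9210 = 8504



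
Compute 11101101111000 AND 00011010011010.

AND: 1 only when both bits are 1
  11101101111000
& 00011010011010
----------------
  00001000011000
Decimal: 15224 & 1690 = 536



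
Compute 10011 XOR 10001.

XOR: 1 when bits differ
  10011
^ 10001
-------
  00010
Decimal: 19 ^ 17 = 2



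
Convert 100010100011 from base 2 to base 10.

Sum of powers of 2 for each 1-bit:
2^0 + 2^1 + 2^5 + 2^7 + 2^11
= 1 + 2 + 32 + 128 + 2048
= 2211



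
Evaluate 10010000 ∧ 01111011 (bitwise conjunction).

AND: 1 only when both bits are 1
  10010000
& 01111011
----------
  00010000
Decimal: 144 & 123 = 16



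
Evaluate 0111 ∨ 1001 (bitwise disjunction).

OR: 1 when either bit is 1
  0111
| 1001
------
  1111
Decimal: 7 | 9 = 15



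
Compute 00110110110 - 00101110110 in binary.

Method 1 - Direct subtraction (column by column from the right: bit − bit − borrow-in; if negative, add 2 and borrow 1 from the next column):
borrow: 00010000000
        00110110110
-       00101110110
-------------------
        00001000000

Method 2 - Add two's complement:
Two's complement of 00101110110: invert → 11010001001, add 1 → 11010001010
  00110110110
+ 11010001010
-------------
 100001000000  (end carry out of the top bit = 1)
Discarding the end carry: 00001000000
Decimal check:
  00110110110 = 256 + 128 + 32 + 16 + 4 + 2 = 438
  00101110110 = 256 + 64 + 32 + 16 + 4 + 2 = 374
  438 - 374 = 64, and 00001000000 = 64 ✓



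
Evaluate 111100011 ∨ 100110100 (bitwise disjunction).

OR: 1 when either bit is 1
  111100011
| 100110100
-----------
  111110111
Decimal: 483 | 308 = 503



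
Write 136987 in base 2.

Using repeated division by 2:
136987 ÷ 2 = 68493 remainder 1
68493 ÷ 2 = 34246 remainder 1
34246 ÷ 2 = 17123 remainder 0
17123 ÷ 2 = 8561 remainder 1
8561 ÷ 2 = 4280 remainder 1
4280 ÷ 2 = 2140 remainder 0
2140 ÷ 2 = 1070 remainder 0
1070 ÷ 2 = 535 remainder 0
535 ÷ 2 = 267 remainder 1
267 ÷ 2 = 133 remainder 1
133 ÷ 2 = 66 remainder 1
66 ÷ 2 = 33 remainder 0
33 ÷ 2 = 16 remainder 1
16 ÷ 2 = 8 remainder 0
8 ÷ 2 = 4 remainder 0
4 ÷ 2 = 2 remainder 0
2 ÷ 2 = 1 remainder 0
1 ÷ 2 = 0 remainder 1
Reading remainders bottom to top: 100001011100011011



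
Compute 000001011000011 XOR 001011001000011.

XOR: 1 when bits differ
  000001011000011
^ 001011001000011
-----------------
  001010010000000
Decimal: 707 ^ 5699 = 5248



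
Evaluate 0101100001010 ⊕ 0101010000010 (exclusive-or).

XOR: 1 when bits differ
  0101100001010
^ 0101010000010
---------------
  0000110001000
Decimal: 2826 ^ 2690 = 392



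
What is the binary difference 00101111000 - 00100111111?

Method 1 - Direct subtraction (column by column from the right: bit − bit − borrow-in; if negative, add 2 and borrow 1 from the next column):
borrow: 00001111110
        00101111000
-       00100111111
-------------------
        00000111001

Method 2 - Add two's complement:
Two's complement of 00100111111: invert → 11011000000, add 1 → 11011000001
  00101111000
+ 11011000001
-------------
 100000111001  (end carry out of the top bit = 1)
Discarding the end carry: 00000111001
Decimal check:
  00101111000 = 256 + 64 + 32 + 16 + 8 = 376
  00100111111 = 256 + 32 + 16 + 8 + 4 + 2 + 1 = 319
  376 - 319 = 57, and 00000111001 = 32 + 16 + 8 + 1 = 57 ✓



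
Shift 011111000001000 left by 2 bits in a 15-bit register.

Original: 011111000001000 (decimal 15880)
Shift left by 2 positions
Append 2 zeros on the right and drop the 2 high bits that overflow the 15-bit width
Result: 111100000100000 (decimal 30752)
Equivalent: 15880 << 2 = 15880 × 2^2 = 63520, truncated to 15 bits = 30752



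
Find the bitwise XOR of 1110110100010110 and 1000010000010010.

XOR: 1 when bits differ
  1110110100010110
^ 1000010000010010
------------------
  0110100100000100
Decimal: 60694 ^ 33810 = 26884



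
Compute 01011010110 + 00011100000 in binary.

Add column by column from the right: bit + bit + carry-in; write the sum mod 2, carry 1 when the sum is 2 or 3.
carry:  00110000000
        01011010110
+       00011100000
-------------------
       001110110110
(the carry out of the leftmost column, 0, becomes the leading bit)
Decimal check:
  01011010110 = 512 + 128 + 64 + 16 + 4 + 2 = 726
  00011100000 = 128 + 64 + 32 = 224
  726 + 224 = 950, and 001110110110 = 512 + 256 + 128 + 32 + 16 + 4 + 2 = 950 ✓



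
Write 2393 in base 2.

Using repeated division by 2:
2393 ÷ 2 = 1196 remainder 1
1196 ÷ 2 = 598 remainder 0
598 ÷ 2 = 299 remainder 0
299 ÷ 2 = 149 remainder 1
149 ÷ 2 = 74 remainder 1
74 ÷ 2 = 37 remainder 0
37 ÷ 2 = 18 remainder 1
18 ÷ 2 = 9 remainder 0
9 ÷ 2 = 4 remainder 1
4 ÷ 2 = 2 remainder 0
2 ÷ 2 = 1 remainder 0
1 ÷ 2 = 0 remainder 1
Reading remainders bottom to top: 100101011001



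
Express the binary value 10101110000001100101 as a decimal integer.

Sum of powers of 2 for each 1-bit:
2^0 + 2^2 + 2^5 + 2^6 + 2^13 + 2^14 + 2^15 + 2^17 + 2^19
= 1 + 4 + 32 + 64 + 8192 + 16384 + 32768 + 131072 + 524288
= 712805



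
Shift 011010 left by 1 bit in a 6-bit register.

Original: 011010 (decimal 26)
Shift left by 1 position
Append 1 zero on the right
Result: 110100 (decimal 52)
Equivalent: 26 << 1 = 26 × 2^1 = 52



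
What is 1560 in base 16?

Using repeated division by 16 (digits 10–15 are A–F):
1560 ÷ 16 = 97 remainder 8
97 ÷ 16 = 6 remainder 1
6 ÷ 16 = 0 remainder 6
Reading remainders bottom to top: 618



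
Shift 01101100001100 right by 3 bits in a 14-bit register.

Original: 01101100001100 (decimal 6924)
Shift right by 3 positions
Drop the 3 low bits; fill with zeros on the left
Result: 00001101100001 (decimal 865)
Equivalent: 6924 >> 3 = 6924 ÷ 2^3 = 865



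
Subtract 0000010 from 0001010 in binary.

Method 1 - Direct subtraction (column by column from the right: bit − bit − borrow-in; if negative, add 2 and borrow 1 from the next column):
borrow: 0000000
        0001010
-       0000010
---------------
        0001000

Method 2 - Add two's complement:
Two's complement of 0000010: invert → 1111101, add 1 → 1111110
  0001010
+ 1111110
---------
 10001000  (end carry out of the top bit = 1)
Discarding the end carry: 0001000
Decimal check:
  0001010 = 8 + 2 = 10
  0000010 = 2
  10 - 2 = 8, and 0001000 = 8 ✓



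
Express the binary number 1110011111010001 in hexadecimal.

Group into 4-bit nibbles from right:
  1110 = E
  0111 = 7
  1101 = D
  0001 = 1
Result: E7D1



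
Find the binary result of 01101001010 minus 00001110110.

Method 1 - Direct subtraction (column by column from the right: bit − bit − borrow-in; if negative, add 2 and borrow 1 from the next column):
borrow: 00111101000
        01101001010
-       00001110110
-------------------
        01011010100

Method 2 - Add two's complement:
Two's complement of 00001110110: invert → 11110001001, add 1 → 11110001010
  01101001010
+ 11110001010
-------------
 101011010100  (end carry out of the top bit = 1)
Discarding the end carry: 01011010100
Decimal check:
  01101001010 = 512 + 256 + 64 + 8 + 2 = 842
  00001110110 = 64 + 32 + 16 + 4 + 2 = 118
  842 - 118 = 724, and 01011010100 = 512 + 128 + 64 + 16 + 4 = 724 ✓



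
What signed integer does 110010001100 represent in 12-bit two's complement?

Binary: 110010001100
Sign bit: 1 (negative)
Invert: 001101110011
Add 1:  001101110100
Magnitude: 001101110100 = 512 + 256 + 64 + 32 + 16 + 4 = 884
Value: -884



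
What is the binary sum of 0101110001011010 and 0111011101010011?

Add column by column from the right: bit + bit + carry-in; write the sum mod 2, carry 1 when the sum is 2 or 3.
carry:  1111100010100100
        0101110001011010
+       0111011101010011
------------------------
       01101001110101101
(the carry out of the leftmost column, 0, becomes the leading bit)
Decimal check:
  0101110001011010 = 16384 + 4096 + 2048 + 1024 + 64 + 16 + 8 + 2 = 23642
  0111011101010011 = 16384 + 8192 + 4096 + 1024 + 512 + 256 + 64 + 16 + 2 + 1 = 30547
  23642 + 30547 = 54189, and 01101001110101101 = 32768 + 16384 + 4096 + 512 + 256 + 128 + 32 + 8 + 4 + 1 = 54189 ✓



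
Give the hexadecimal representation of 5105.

Using repeated division by 16 (digits 10–15 are A–F):
5105 ÷ 16 = 319 remainder 1
319 ÷ 16 = 19 remainder 15 (F)
19 ÷ 16 = 1 remainder 3
1 ÷ 16 = 0 remainder 1
Reading remainders bottom to top: 13F1



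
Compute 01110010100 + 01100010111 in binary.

Add column by column from the right: bit + bit + carry-in; write the sum mod 2, carry 1 when the sum is 2 or 3.
carry:  11000101000
        01110010100
+       01100010111
-------------------
       011010101011
(the carry out of the leftmost column, 0, becomes the leading bit)
Decimal check:
  01110010100 = 512 + 256 + 128 + 16 + 4 = 916
  01100010111 = 512 + 256 + 16 + 4 + 2 + 1 = 791
  916 + 791 = 1707, and 011010101011 = 1024 + 512 + 128 + 32 + 8 + 2 + 1 = 1707 ✓



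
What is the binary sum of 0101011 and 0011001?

Add column by column from the right: bit + bit + carry-in; write the sum mod 2, carry 1 when the sum is 2 or 3.
carry:  1110110
        0101011
+       0011001
---------------
       01000100
(the carry out of the leftmost column, 0, becomes the leading bit)
Decimal check:
  0101011 = 32 + 8 + 2 + 1 = 43
  0011001 = 16 + 8 + 1 = 25
  43 + 25 = 68, and 01000100 = 64 + 4 = 68 ✓



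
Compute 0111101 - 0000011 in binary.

Method 1 - Direct subtraction (column by column from the right: bit − bit − borrow-in; if negative, add 2 and borrow 1 from the next column):
borrow: 0000100
        0111101
-       0000011
---------------
        0111010

Method 2 - Add two's complement:
Two's complement of 0000011: invert → 1111100, add 1 → 1111101
  0111101
+ 1111101
---------
 10111010  (end carry out of the top bit = 1)
Discarding the end carry: 0111010
Decimal check:
  0111101 = 32 + 16 + 8 + 4 + 1 = 61
  0000011 = 2 + 1 = 3
  61 - 3 = 58, and 0111010 = 32 + 16 + 8 + 2 = 58 ✓



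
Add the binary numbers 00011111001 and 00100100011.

Add column by column from the right: bit + bit + carry-in; write the sum mod 2, carry 1 when the sum is 2 or 3.
carry:  01111000110
        00011111001
+       00100100011
-------------------
       001000011100
(the carry out of the leftmost column, 0, becomes the leading bit)
Decimal check:
  00011111001 = 128 + 64 + 32 + 16 + 8 + 1 = 249
  00100100011 = 256 + 32 + 2 + 1 = 291
  249 + 291 = 540, and 001000011100 = 512 + 16 + 8 + 4 = 540 ✓



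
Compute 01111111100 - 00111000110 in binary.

Method 1 - Direct subtraction (column by column from the right: bit − bit − borrow-in; if negative, add 2 and borrow 1 from the next column):
borrow: 00000001100
        01111111100
-       00111000110
-------------------
        01000110110

Method 2 - Add two's complement:
Two's complement of 00111000110: invert → 11000111001, add 1 → 11000111010
  01111111100
+ 11000111010
-------------
 101000110110  (end carry out of the top bit = 1)
Discarding the end carry: 01000110110
Decimal check:
  01111111100 = 512 + 256 + 128 + 64 + 32 + 16 + 8 + 4 = 1020
  00111000110 = 256 + 128 + 64 + 4 + 2 = 454
  1020 - 454 = 566, and 01000110110 = 512 + 32 + 16 + 4 + 2 = 566 ✓



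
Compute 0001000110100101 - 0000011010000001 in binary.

Method 1 - Direct subtraction (column by column from the right: bit − bit − borrow-in; if negative, add 2 and borrow 1 from the next column):
borrow: 0001110000000000
        0001000110100101
-       0000011010000001
------------------------
        0000101100100100

Method 2 - Add two's complement:
Two's complement of 0000011010000001: invert → 1111100101111110, add 1 → 1111100101111111
  0001000110100101
+ 1111100101111111
------------------
 10000101100100100  (end carry out of the top bit = 1)
Discarding the end carry: 0000101100100100
Decimal check:
  0001000110100101 = 4096 + 256 + 128 + 32 + 4 + 1 = 4517
  0000011010000001 = 1024 + 512 + 128 + 1 = 1665
  4517 - 1665 = 2852, and 0000101100100100 = 2048 + 512 + 256 + 32 + 4 = 2852 ✓



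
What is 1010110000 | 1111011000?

OR: 1 when either bit is 1
  1010110000
| 1111011000
------------
  1111111000
Decimal: 688 | 984 = 1016



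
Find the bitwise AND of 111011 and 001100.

AND: 1 only when both bits are 1
  111011
& 001100
--------
  001000
Decimal: 59 & 12 = 8



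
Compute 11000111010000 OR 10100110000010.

OR: 1 when either bit is 1
  11000111010000
| 10100110000010
----------------
  11100111010010
Decimal: 12752 | 10626 = 14802



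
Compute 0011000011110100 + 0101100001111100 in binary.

Add column by column from the right: bit + bit + carry-in; write the sum mod 2, carry 1 when the sum is 2 or 3.
carry:  1110000111111000
        0011000011110100
+       0101100001111100
------------------------
       01000100101110000
(the carry out of the leftmost column, 0, becomes the leading bit)
Decimal check:
  0011000011110100 = 8192 + 4096 + 128 + 64 + 32 + 16 + 4 = 12532
  0101100001111100 = 16384 + 4096 + 2048 + 64 + 32 + 16 + 8 + 4 = 22652
  12532 + 22652 = 35184, and 01000100101110000 = 32768 + 2048 + 256 + 64 + 32 + 16 = 35184 ✓



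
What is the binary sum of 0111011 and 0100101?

Add column by column from the right: bit + bit + carry-in; write the sum mod 2, carry 1 when the sum is 2 or 3.
carry:  1111110
        0111011
+       0100101
---------------
       01100000
(the carry out of the leftmost column, 0, becomes the leading bit)
Decimal check:
  0111011 = 32 + 16 + 8 + 2 + 1 = 59
  0100101 = 32 + 4 + 1 = 37
  59 + 37 = 96, and 01100000 = 64 + 32 = 96 ✓



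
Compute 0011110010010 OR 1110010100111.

OR: 1 when either bit is 1
  0011110010010
| 1110010100111
---------------
  1111110110111
Decimal: 1938 | 7335 = 8119



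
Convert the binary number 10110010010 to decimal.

Sum of powers of 2 for each 1-bit:
2^1 + 2^4 + 2^7 + 2^8 + 2^10
= 2 + 16 + 128 + 256 + 1024
= 1426



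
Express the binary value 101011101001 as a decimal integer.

Sum of powers of 2 for each 1-bit:
2^0 + 2^3 + 2^5 + 2^6 + 2^7 + 2^9 + 2^11
= 1 + 8 + 32 + 64 + 128 + 512 + 2048
= 2793



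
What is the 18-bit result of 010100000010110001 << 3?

Original: 010100000010110001 (decimal 82097)
Shift left by 3 positions
Append 3 zeros on the right and drop the 3 high bits that overflow the 18-bit width
Result: 100000010110001000 (decimal 132488)
Equivalent: 82097 << 3 = 82097 × 2^3 = 656776, truncated to 18 bits = 132488



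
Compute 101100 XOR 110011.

XOR: 1 when bits differ
  101100
^ 110011
--------
  011111
Decimal: 44 ^ 51 = 31



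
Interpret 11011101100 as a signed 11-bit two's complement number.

Binary: 11011101100
Sign bit: 1 (negative)
Invert: 00100010011
Add 1:  00100010100
Magnitude: 00100010100 = 256 + 16 + 4 = 276
Value: -276



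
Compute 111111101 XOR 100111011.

XOR: 1 when bits differ
  111111101
^ 100111011
-----------
  011000110
Decimal: 509 ^ 315 = 198



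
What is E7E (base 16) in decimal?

Expand by place value (powers of 16):
Digit values: E = 14
E7E = 14 × 16^2 + 7 × 16^1 + 14 × 16^0
= 14 × 256 + 7 × 16 + 14 × 1
= 3584 + 112 + 14
= 3710



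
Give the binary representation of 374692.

Using repeated division by 2:
374692 ÷ 2 = 187346 remainder 0
187346 ÷ 2 = 93673 remainder 0
93673 ÷ 2 = 46836 remainder 1
46836 ÷ 2 = 23418 remainder 0
23418 ÷ 2 = 11709 remainder 0
11709 ÷ 2 = 5854 remainder 1
5854 ÷ 2 = 2927 remainder 0
2927 ÷ 2 = 1463 remainder 1
1463 ÷ 2 = 731 remainder 1
731 ÷ 2 = 365 remainder 1
365 ÷ 2 = 182 remainder 1
182 ÷ 2 = 91 remainder 0
91 ÷ 2 = 45 remainder 1
45 ÷ 2 = 22 remainder 1
22 ÷ 2 = 11 remainder 0
11 ÷ 2 = 5 remainder 1
5 ÷ 2 = 2 remainder 1
2 ÷ 2 = 1 remainder 0
1 ÷ 2 = 0 remainder 1
Reading remainders bottom to top: 1011011011110100100



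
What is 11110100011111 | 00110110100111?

OR: 1 when either bit is 1
  11110100011111
| 00110110100111
----------------
  11110110111111
Decimal: 15647 | 3495 = 15807



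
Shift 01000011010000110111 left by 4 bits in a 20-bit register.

Original: 01000011010000110111 (decimal 275511)
Shift left by 4 positions
Append 4 zeros on the right and drop the 4 high bits that overflow the 20-bit width
Result: 00110100001101110000 (decimal 213872)
Equivalent: 275511 << 4 = 275511 × 2^4 = 4408176, truncated to 20 bits = 213872



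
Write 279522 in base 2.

Using repeated division by 2:
279522 ÷ 2 = 139761 remainder 0
139761 ÷ 2 = 69880 remainder 1
69880 ÷ 2 = 34940 remainder 0
34940 ÷ 2 = 17470 remainder 0
17470 ÷ 2 = 8735 remainder 0
8735 ÷ 2 = 4367 remainder 1
4367 ÷ 2 = 2183 remainder 1
2183 ÷ 2 = 1091 remainder 1
1091 ÷ 2 = 545 remainder 1
545 ÷ 2 = 272 remainder 1
272 ÷ 2 = 136 remainder 0
136 ÷ 2 = 68 remainder 0
68 ÷ 2 = 34 remainder 0
34 ÷ 2 = 17 remainder 0
17 ÷ 2 = 8 remainder 1
8 ÷ 2 = 4 remainder 0
4 ÷ 2 = 2 remainder 0
2 ÷ 2 = 1 remainder 0
1 ÷ 2 = 0 remainder 1
Reading remainders bottom to top: 1000100001111100010



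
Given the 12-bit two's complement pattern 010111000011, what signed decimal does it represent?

Binary: 010111000011
Sign bit: 0 (non-negative)
Read directly as an unsigned value:
010111000011 = 1024 + 256 + 128 + 64 + 2 + 1 = 1475
Value: 1475



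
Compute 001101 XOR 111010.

XOR: 1 when bits differ
  001101
^ 111010
--------
  110111
Decimal: 13 ^ 58 = 55



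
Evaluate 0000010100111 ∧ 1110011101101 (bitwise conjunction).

AND: 1 only when both bits are 1
  0000010100111
& 1110011101101
---------------
  0000010100101
Decimal: 167 & 7405 = 165



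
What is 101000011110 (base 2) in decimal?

Sum of powers of 2 for each 1-bit:
2^1 + 2^2 + 2^3 + 2^4 + 2^9 + 2^11
= 2 + 4 + 8 + 16 + 512 + 2048
= 2590



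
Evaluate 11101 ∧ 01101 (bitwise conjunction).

AND: 1 only when both bits are 1
  11101
& 01101
-------
  01101
Decimal: 29 & 13 = 13



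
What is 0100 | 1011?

OR: 1 when either bit is 1
  0100
| 1011
------
  1111
Decimal: 4 | 11 = 15



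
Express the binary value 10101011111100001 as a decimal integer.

Sum of powers of 2 for each 1-bit:
2^0 + 2^5 + 2^6 + 2^7 + 2^8 + 2^9 + 2^10 + 2^12 + 2^14 + 2^16
= 1 + 32 + 64 + 128 + 256 + 512 + 1024 + 4096 + 16384 + 65536
= 88033



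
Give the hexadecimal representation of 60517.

Using repeated division by 16 (digits 10–15 are A–F):
60517 ÷ 16 = 3782 remainder 5
3782 ÷ 16 = 236 remainder 6
236 ÷ 16 = 14 remainder 12 (C)
14 ÷ 16 = 0 remainder 14 (E)
Reading remainders bottom to top: EC65



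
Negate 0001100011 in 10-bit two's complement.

Original: 0001100011
Step 1 - Invert all bits: 1110011100
Step 2 - Add 1: 1110011101
Verification: 0001100011 + 1110011101 = 10000000000; discarding the end carry (carry out of the top bit) leaves the 10-bit value 0000000000, as required for x + (-x)



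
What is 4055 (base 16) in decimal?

Expand by place value (powers of 16):
4055 = 4 × 16^3 + 0 × 16^2 + 5 × 16^1 + 5 × 16^0
= 4 × 4096 + 0 × 256 + 5 × 16 + 5 × 1
= 16384 + 0 + 80 + 5
= 16469



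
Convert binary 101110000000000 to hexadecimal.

Group into 4-bit nibbles from right:
  0101 = 5
  1100 = C
  0000 = 0
  0000 = 0
Result: 5C00



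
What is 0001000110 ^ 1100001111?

XOR: 1 when bits differ
  0001000110
^ 1100001111
------------
  1101001001
Decimal: 70 ^ 783 = 841



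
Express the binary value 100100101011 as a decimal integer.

Sum of powers of 2 for each 1-bit:
2^0 + 2^1 + 2^3 + 2^5 + 2^8 + 2^11
= 1 + 2 + 8 + 32 + 256 + 2048
= 2347



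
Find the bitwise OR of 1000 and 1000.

OR: 1 when either bit is 1
  1000
| 1000
------
  1000
Decimal: 8 | 8 = 8



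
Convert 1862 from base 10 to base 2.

Using repeated division by 2:
1862 ÷ 2 = 931 remainder 0
931 ÷ 2 = 465 remainder 1
465 ÷ 2 = 232 remainder 1
232 ÷ 2 = 116 remainder 0
116 ÷ 2 = 58 remainder 0
58 ÷ 2 = 29 remainder 0
29 ÷ 2 = 14 remainder 1
14 ÷ 2 = 7 remainder 0
7 ÷ 2 = 3 remainder 1
3 ÷ 2 = 1 remainder 1
1 ÷ 2 = 0 remainder 1
Reading remainders bottom to top: 11101000110



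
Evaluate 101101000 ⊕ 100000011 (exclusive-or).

XOR: 1 when bits differ
  101101000
^ 100000011
-----------
  001101011
Decimal: 360 ^ 259 = 107



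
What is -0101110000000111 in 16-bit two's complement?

Original: 0101110000000111
Step 1 - Invert all bits: 1010001111111000
Step 2 - Add 1: 1010001111111001
Verification: 0101110000000111 + 1010001111111001 = 10000000000000000; discarding the end carry (carry out of the top bit) leaves the 16-bit value 0000000000000000, as required for x + (-x)



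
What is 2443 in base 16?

Using repeated division by 16 (digits 10–15 are A–F):
2443 ÷ 16 = 152 remainder 11 (B)
152 ÷ 16 = 9 remainder 8
9 ÷ 16 = 0 remainder 9
Reading remainders bottom to top: 98B



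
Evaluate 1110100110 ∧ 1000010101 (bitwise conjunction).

AND: 1 only when both bits are 1
  1110100110
& 1000010101
------------
  1000000100
Decimal: 934 & 533 = 516



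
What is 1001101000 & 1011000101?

AND: 1 only when both bits are 1
  1001101000
& 1011000101
------------
  1001000000
Decimal: 616 & 709 = 576



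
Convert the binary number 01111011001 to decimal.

Sum of powers of 2 for each 1-bit:
2^0 + 2^3 + 2^4 + 2^6 + 2^7 + 2^8 + 2^9
= 1 + 8 + 16 + 64 + 128 + 256 + 512
= 985



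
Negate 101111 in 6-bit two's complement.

Original (sign bit 1, negative): 101111
Step 1 - Invert all bits: 010000
Step 2 - Add 1: 010001
Verification: 101111 + 010001 = 1000000; discarding the end carry (carry out of the top bit) leaves the 6-bit value 000000, as required for x + (-x)



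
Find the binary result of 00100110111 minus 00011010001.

Method 1 - Direct subtraction (column by column from the right: bit − bit − borrow-in; if negative, add 2 and borrow 1 from the next column):
borrow: 00110000000
        00100110111
-       00011010001
-------------------
        00001100110

Method 2 - Add two's complement:
Two's complement of 00011010001: invert → 11100101110, add 1 → 11100101111
  00100110111
+ 11100101111
-------------
 100001100110  (end carry out of the top bit = 1)
Discarding the end carry: 00001100110
Decimal check:
  00100110111 = 256 + 32 + 16 + 4 + 2 + 1 = 311
  00011010001 = 128 + 64 + 16 + 1 = 209
  311 - 209 = 102, and 00001100110 = 64 + 32 + 4 + 2 = 102 ✓



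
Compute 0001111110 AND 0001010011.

AND: 1 only when both bits are 1
  0001111110
& 0001010011
------------
  0001010010
Decimal: 126 & 83 = 82



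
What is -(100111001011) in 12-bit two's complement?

Original (sign bit 1, negative): 100111001011
Step 1 - Invert all bits: 011000110100
Step 2 - Add 1: 011000110101
Verification: 100111001011 + 011000110101 = 1000000000000; discarding the end carry (carry out of the top bit) leaves the 12-bit value 000000000000, as required for x + (-x)



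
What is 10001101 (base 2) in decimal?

Sum of powers of 2 for each 1-bit:
2^0 + 2^2 + 2^3 + 2^7
= 1 + 4 + 8 + 128
= 141



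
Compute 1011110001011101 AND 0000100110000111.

AND: 1 only when both bits are 1
  1011110001011101
& 0000100110000111
------------------
  0000100000000101
Decimal: 48221 & 2439 = 2053



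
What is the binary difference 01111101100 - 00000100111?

Method 1 - Direct subtraction (column by column from the right: bit − bit − borrow-in; if negative, add 2 and borrow 1 from the next column):
borrow: 00000001110
        01111101100
-       00000100111
-------------------
        01111000101

Method 2 - Add two's complement:
Two's complement of 00000100111: invert → 11111011000, add 1 → 11111011001
  01111101100
+ 11111011001
-------------
 101111000101  (end carry out of the top bit = 1)
Discarding the end carry: 01111000101
Decimal check:
  01111101100 = 512 + 256 + 128 + 64 + 32 + 8 + 4 = 1004
  00000100111 = 32 + 4 + 2 + 1 = 39
  1004 - 39 = 965, and 01111000101 = 512 + 256 + 128 + 64 + 4 + 1 = 965 ✓



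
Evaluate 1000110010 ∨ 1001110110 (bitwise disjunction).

OR: 1 when either bit is 1
  1000110010
| 1001110110
------------
  1001110110
Decimal: 562 | 630 = 630



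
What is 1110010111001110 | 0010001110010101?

OR: 1 when either bit is 1
  1110010111001110
| 0010001110010101
------------------
  1110011111011111
Decimal: 58830 | 9109 = 59359



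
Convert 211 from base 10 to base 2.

Using repeated division by 2:
211 ÷ 2 = 105 remainder 1
105 ÷ 2 = 52 remainder 1
52 ÷ 2 = 26 remainder 0
26 ÷ 2 = 13 remainder 0
13 ÷ 2 = 6 remainder 1
6 ÷ 2 = 3 remainder 0
3 ÷ 2 = 1 remainder 1
1 ÷ 2 = 0 remainder 1
Reading remainders bottom to top: 11010011



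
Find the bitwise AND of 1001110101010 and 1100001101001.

AND: 1 only when both bits are 1
  1001110101010
& 1100001101001
---------------
  1000000101000
Decimal: 5034 & 6249 = 4136



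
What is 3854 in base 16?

Using repeated division by 16 (digits 10–15 are A–F):
3854 ÷ 16 = 240 remainder 14 (E)
240 ÷ 16 = 15 remainder 0
15 ÷ 16 = 0 remainder 15 (F)
Reading remainders bottom to top: F0E



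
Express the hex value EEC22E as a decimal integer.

Expand by place value (powers of 16):
Digit values: E = 14, C = 12
EEC22E = 14 × 16^5 + 14 × 16^4 + 12 × 16^3 + 2 × 16^2 + 2 × 16^1 + 14 × 16^0
= 14 × 1048576 + 14 × 65536 + 12 × 4096 + 2 × 256 + 2 × 16 + 14 × 1
= 14680064 + 917504 + 49152 + 512 + 32 + 14
= 15647278



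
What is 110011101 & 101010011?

AND: 1 only when both bits are 1
  110011101
& 101010011
-----------
  100010001
Decimal: 413 & 339 = 273



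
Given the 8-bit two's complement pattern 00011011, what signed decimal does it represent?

Binary: 00011011
Sign bit: 0 (non-negative)
Read directly as an unsigned value:
00011011 = 16 + 8 + 2 + 1 = 27
Value: 27



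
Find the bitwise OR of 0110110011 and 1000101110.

OR: 1 when either bit is 1
  0110110011
| 1000101110
------------
  1110111111
Decimal: 435 | 558 = 959



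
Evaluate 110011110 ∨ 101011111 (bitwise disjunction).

OR: 1 when either bit is 1
  110011110
| 101011111
-----------
  111011111
Decimal: 414 | 351 = 479



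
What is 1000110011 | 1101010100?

OR: 1 when either bit is 1
  1000110011
| 1101010100
------------
  1101110111
Decimal: 563 | 852 = 887



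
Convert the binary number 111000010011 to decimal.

Sum of powers of 2 for each 1-bit:
2^0 + 2^1 + 2^4 + 2^9 + 2^10 + 2^11
= 1 + 2 + 16 + 512 + 1024 + 2048
= 3603



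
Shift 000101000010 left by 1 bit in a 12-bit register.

Original: 000101000010 (decimal 322)
Shift left by 1 position
Append 1 zero on the right
Result: 001010000100 (decimal 644)
Equivalent: 322 << 1 = 322 × 2^1 = 644



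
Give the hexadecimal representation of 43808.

Using repeated division by 16 (digits 10–15 are A–F):
43808 ÷ 16 = 2738 remainder 0
2738 ÷ 16 = 171 remainder 2
171 ÷ 16 = 10 remainder 11 (B)
10 ÷ 16 = 0 remainder 10 (A)
Reading remainders bottom to top: AB20



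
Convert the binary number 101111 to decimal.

Sum of powers of 2 for each 1-bit:
2^0 + 2^1 + 2^2 + 2^3 + 2^5
= 1 + 2 + 4 + 8 + 32
= 47



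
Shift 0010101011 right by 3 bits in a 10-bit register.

Original: 0010101011 (decimal 171)
Shift right by 3 positions
Drop the 3 low bits; fill with zeros on the left
Result: 0000010101 (decimal 21)
Equivalent: 171 >> 3 = 171 ÷ 2^3 = 21



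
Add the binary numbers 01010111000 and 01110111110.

Add column by column from the right: bit + bit + carry-in; write the sum mod 2, carry 1 when the sum is 2 or 3.
carry:  11101110000
        01010111000
+       01110111110
-------------------
       011001110110
(the carry out of the leftmost column, 0, becomes the leading bit)
Decimal check:
  01010111000 = 512 + 128 + 32 + 16 + 8 = 696
  01110111110 = 512 + 256 + 128 + 32 + 16 + 8 + 4 + 2 = 958
  696 + 958 = 1654, and 011001110110 = 1024 + 512 + 64 + 32 + 16 + 4 + 2 = 1654 ✓



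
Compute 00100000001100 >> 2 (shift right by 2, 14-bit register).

Original: 00100000001100 (decimal 2060)
Shift right by 2 positions
Drop the 2 low bits; fill with zeros on the left
Result: 00001000000011 (decimal 515)
Equivalent: 2060 >> 2 = 2060 ÷ 2^2 = 515



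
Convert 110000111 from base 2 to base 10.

Sum of powers of 2 for each 1-bit:
2^0 + 2^1 + 2^2 + 2^7 + 2^8
= 1 + 2 + 4 + 128 + 256
= 391



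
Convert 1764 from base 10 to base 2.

Using repeated division by 2:
1764 ÷ 2 = 882 remainder 0
882 ÷ 2 = 441 remainder 0
441 ÷ 2 = 220 remainder 1
220 ÷ 2 = 110 remainder 0
110 ÷ 2 = 55 remainder 0
55 ÷ 2 = 27 remainder 1
27 ÷ 2 = 13 remainder 1
13 ÷ 2 = 6 remainder 1
6 ÷ 2 = 3 remainder 0
3 ÷ 2 = 1 remainder 1
1 ÷ 2 = 0 remainder 1
Reading remainders bottom to top: 11011100100



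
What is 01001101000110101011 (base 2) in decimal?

Sum of powers of 2 for each 1-bit:
2^0 + 2^1 + 2^3 + 2^5 + 2^7 + 2^8 + 2^12 + 2^14 + 2^15 + 2^18
= 1 + 2 + 8 + 32 + 128 + 256 + 4096 + 16384 + 32768 + 262144
= 315819



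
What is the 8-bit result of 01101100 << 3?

Original: 01101100 (decimal 108)
Shift left by 3 positions
Append 3 zeros on the right and drop the 3 high bits that overflow the 8-bit width
Result: 01100000 (decimal 96)
Equivalent: 108 << 3 = 108 × 2^3 = 864, truncated to 8 bits = 96



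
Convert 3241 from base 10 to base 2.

Using repeated division by 2:
3241 ÷ 2 = 1620 remainder 1
1620 ÷ 2 = 810 remainder 0
810 ÷ 2 = 405 remainder 0
405 ÷ 2 = 202 remainder 1
202 ÷ 2 = 101 remainder 0
101 ÷ 2 = 50 remainder 1
50 ÷ 2 = 25 remainder 0
25 ÷ 2 = 12 remainder 1
12 ÷ 2 = 6 remainder 0
6 ÷ 2 = 3 remainder 0
3 ÷ 2 = 1 remainder 1
1 ÷ 2 = 0 remainder 1
Reading remainders bottom to top: 110010101001



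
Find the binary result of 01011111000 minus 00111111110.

Method 1 - Direct subtraction (column by column from the right: bit − bit − borrow-in; if negative, add 2 and borrow 1 from the next column):
borrow: 01111111100
        01011111000
-       00111111110
-------------------
        00011111010

Method 2 - Add two's complement:
Two's complement of 00111111110: invert → 11000000001, add 1 → 11000000010
  01011111000
+ 11000000010
-------------
 100011111010  (end carry out of the top bit = 1)
Discarding the end carry: 00011111010
Decimal check:
  01011111000 = 512 + 128 + 64 + 32 + 16 + 8 = 760
  00111111110 = 256 + 128 + 64 + 32 + 16 + 8 + 4 + 2 = 510
  760 - 510 = 250, and 00011111010 = 128 + 64 + 32 + 16 + 8 + 2 = 250 ✓



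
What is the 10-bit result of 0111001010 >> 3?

Original: 0111001010 (decimal 458)
Shift right by 3 positions
Drop the 3 low bits; fill with zeros on the left
Result: 0000111001 (decimal 57)
Equivalent: 458 >> 3 = 458 ÷ 2^3 = 57



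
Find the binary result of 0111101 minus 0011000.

Method 1 - Direct subtraction (column by column from the right: bit − bit − borrow-in; if negative, add 2 and borrow 1 from the next column):
borrow: 0000000
        0111101
-       0011000
---------------
        0100101

Method 2 - Add two's complement:
Two's complement of 0011000: invert → 1100111, add 1 → 1101000
  0111101
+ 1101000
---------
 10100101  (end carry out of the top bit = 1)
Discarding the end carry: 0100101
Decimal check:
  0111101 = 32 + 16 + 8 + 4 + 1 = 61
  0011000 = 16 + 8 = 24
  61 - 24 = 37, and 0100101 = 32 + 4 + 1 = 37 ✓



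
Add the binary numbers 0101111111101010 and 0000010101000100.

Add column by column from the right: bit + bit + carry-in; write the sum mod 2, carry 1 when the sum is 2 or 3.
carry:  0011111110000000
        0101111111101010
+       0000010101000100
------------------------
       00110010100101110
(the carry out of the leftmost column, 0, becomes the leading bit)
Decimal check:
  0101111111101010 = 16384 + 4096 + 2048 + 1024 + 512 + 256 + 128 + 64 + 32 + 8 + 2 = 24554
  0000010101000100 = 1024 + 256 + 64 + 4 = 1348
  24554 + 1348 = 25902, and 00110010100101110 = 16384 + 8192 + 1024 + 256 + 32 + 8 + 4 + 2 = 25902 ✓

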